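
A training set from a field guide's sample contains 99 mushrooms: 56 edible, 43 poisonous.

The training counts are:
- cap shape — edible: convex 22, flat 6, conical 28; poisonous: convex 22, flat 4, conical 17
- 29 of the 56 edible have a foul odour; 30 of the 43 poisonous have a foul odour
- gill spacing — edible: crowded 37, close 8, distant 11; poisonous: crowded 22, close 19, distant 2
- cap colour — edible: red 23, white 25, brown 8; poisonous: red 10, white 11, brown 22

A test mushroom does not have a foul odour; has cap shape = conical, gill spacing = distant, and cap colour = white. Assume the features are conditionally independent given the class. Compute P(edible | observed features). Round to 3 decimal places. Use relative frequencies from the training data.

0.951

edible: (56/99) × (28/56) × (27/56) × (11/56) × (25/56) ≈ 0.0119579
poisonous: (43/99) × (17/43) × (13/43) × (2/43) × (11/43) ≈ 0.000617695
P(edible | x) = 0.0119579 / 0.012575595 ≈ 0.951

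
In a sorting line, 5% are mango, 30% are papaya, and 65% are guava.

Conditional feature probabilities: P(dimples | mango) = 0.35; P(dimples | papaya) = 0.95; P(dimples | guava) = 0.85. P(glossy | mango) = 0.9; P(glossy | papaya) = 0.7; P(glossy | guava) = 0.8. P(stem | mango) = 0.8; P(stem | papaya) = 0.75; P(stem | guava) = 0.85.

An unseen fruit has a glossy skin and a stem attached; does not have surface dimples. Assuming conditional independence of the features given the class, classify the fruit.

mango: 0.05 × (1−0.35) × 0.9 × 0.8 = 0.0234
papaya: 0.3 × (1−0.95) × 0.7 × 0.75 = 0.007875
guava: 0.65 × (1−0.85) × 0.8 × 0.85 = 0.0663
Highest score → guava.

guava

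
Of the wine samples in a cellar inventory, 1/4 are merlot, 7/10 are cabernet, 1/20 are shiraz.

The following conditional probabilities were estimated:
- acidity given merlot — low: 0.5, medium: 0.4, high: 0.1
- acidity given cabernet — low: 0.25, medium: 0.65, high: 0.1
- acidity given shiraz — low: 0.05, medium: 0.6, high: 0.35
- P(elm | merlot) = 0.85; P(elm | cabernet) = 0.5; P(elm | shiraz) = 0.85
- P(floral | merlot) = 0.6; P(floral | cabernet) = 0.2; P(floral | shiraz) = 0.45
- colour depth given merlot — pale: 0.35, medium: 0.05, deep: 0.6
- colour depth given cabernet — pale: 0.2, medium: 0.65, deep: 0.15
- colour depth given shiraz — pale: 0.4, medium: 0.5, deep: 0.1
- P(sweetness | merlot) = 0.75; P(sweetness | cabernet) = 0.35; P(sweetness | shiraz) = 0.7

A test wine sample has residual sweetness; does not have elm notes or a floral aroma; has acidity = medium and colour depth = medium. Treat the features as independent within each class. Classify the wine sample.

merlot: 0.25 × 0.4 × (1−0.85) × (1−0.6) × 0.05 × 0.75 = 0.000225
cabernet: 0.7 × 0.65 × (1−0.5) × (1−0.2) × 0.65 × 0.35 = 0.041405
shiraz: 0.05 × 0.6 × (1−0.85) × (1−0.45) × 0.5 × 0.7 = 0.00086625
Highest score → cabernet.

cabernet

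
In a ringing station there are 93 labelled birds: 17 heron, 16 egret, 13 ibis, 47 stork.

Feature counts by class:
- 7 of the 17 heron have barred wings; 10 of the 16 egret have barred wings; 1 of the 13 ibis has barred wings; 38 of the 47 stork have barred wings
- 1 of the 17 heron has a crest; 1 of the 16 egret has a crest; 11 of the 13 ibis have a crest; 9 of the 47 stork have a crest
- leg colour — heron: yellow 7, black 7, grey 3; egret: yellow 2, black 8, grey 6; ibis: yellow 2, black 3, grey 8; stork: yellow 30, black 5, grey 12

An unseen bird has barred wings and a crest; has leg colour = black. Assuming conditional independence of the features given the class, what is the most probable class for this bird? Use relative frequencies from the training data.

heron: (17/93) × (7/17) × (1/17) × (7/17) ≈ 0.00182312
egret: (16/93) × (10/16) × (1/16) × (8/16) ≈ 0.00336022
ibis: (13/93) × (1/13) × (11/13) × (3/13) ≈ 0.00209964
stork: (47/93) × (38/47) × (9/47) × (5/47) ≈ 0.00832372
Highest score → stork.

stork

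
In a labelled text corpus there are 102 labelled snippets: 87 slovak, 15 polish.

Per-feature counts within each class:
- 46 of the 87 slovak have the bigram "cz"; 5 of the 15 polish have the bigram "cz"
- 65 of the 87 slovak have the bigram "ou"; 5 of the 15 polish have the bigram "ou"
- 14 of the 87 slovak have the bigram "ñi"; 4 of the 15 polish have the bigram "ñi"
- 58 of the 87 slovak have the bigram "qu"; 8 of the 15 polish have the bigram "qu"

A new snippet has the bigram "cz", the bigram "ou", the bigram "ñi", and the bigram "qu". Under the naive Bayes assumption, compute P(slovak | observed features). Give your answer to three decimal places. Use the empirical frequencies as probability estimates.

0.940

slovak: (87/102) × (46/87) × (65/87) × (14/87) × (58/87) ≈ 0.0361468
polish: (15/102) × (5/15) × (5/15) × (4/15) × (8/15) ≈ 0.00232389
P(slovak | x) = 0.0361468 / 0.03847069 ≈ 0.940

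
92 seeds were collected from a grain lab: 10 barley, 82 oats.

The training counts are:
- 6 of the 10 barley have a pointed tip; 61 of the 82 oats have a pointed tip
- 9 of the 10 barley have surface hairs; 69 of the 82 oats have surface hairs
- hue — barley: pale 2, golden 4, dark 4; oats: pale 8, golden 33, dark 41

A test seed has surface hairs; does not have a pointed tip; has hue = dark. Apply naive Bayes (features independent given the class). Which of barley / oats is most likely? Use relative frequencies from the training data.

oats

barley: (10/92) × (4/10) × (9/10) × (4/10) ≈ 0.0156522
oats: (82/92) × (21/82) × (69/82) × (41/82) ≈ 0.0960366
Highest score → oats.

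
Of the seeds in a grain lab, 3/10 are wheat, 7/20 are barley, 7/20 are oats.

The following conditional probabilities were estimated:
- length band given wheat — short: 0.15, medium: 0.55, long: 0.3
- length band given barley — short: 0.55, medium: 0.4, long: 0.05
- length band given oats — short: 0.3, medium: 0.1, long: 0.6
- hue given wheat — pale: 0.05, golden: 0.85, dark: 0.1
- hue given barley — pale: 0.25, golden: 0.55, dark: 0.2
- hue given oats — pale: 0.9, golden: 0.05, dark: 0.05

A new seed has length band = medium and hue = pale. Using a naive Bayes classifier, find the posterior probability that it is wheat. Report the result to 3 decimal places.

wheat: 0.3 × 0.55 × 0.05 = 0.00825
barley: 0.35 × 0.4 × 0.25 = 0.035
oats: 0.35 × 0.1 × 0.9 = 0.0315
P(wheat | x) = 0.00825 / 0.07475 ≈ 0.110

0.110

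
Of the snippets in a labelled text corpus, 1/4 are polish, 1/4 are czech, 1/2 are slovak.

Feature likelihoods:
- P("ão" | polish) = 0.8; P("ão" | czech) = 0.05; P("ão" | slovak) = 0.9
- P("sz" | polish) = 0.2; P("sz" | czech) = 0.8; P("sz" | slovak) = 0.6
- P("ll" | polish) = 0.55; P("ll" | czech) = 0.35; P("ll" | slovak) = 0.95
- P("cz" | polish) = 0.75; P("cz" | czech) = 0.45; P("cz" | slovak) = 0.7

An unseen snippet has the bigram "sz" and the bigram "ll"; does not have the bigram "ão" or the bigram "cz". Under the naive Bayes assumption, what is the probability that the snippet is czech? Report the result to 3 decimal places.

polish: 0.25 × (1−0.8) × 0.2 × 0.55 × (1−0.75) = 0.001375
czech: 0.25 × (1−0.05) × 0.8 × 0.35 × (1−0.45) = 0.036575
slovak: 0.5 × (1−0.9) × 0.6 × 0.95 × (1−0.7) = 0.00855
P(czech | x) = 0.036575 / 0.0465 ≈ 0.787

0.787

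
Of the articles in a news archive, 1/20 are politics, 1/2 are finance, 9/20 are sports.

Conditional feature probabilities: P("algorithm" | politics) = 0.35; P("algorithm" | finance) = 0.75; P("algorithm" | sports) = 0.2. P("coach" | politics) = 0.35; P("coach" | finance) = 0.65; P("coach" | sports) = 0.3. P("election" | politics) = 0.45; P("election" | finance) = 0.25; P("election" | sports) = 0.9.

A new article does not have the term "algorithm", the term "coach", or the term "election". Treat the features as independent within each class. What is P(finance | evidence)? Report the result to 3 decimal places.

politics: 0.05 × (1−0.35) × (1−0.35) × (1−0.45) = 0.01161875
finance: 0.5 × (1−0.75) × (1−0.65) × (1−0.25) = 0.0328125
sports: 0.45 × (1−0.2) × (1−0.3) × (1−0.9) = 0.0252
P(finance | x) = 0.0328125 / 0.06963125 ≈ 0.471

0.471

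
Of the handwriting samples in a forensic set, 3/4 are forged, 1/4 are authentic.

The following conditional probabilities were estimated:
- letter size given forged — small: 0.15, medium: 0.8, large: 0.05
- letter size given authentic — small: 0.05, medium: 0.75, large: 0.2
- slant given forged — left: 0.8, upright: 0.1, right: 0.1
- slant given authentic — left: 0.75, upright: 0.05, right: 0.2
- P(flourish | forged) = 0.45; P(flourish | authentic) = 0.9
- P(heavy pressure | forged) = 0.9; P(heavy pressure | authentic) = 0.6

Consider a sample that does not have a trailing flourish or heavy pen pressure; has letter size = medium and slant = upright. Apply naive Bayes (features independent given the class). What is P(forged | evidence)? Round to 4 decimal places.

0.8980

forged: 0.75 × 0.8 × 0.1 × (1−0.45) × (1−0.9) = 0.0033
authentic: 0.25 × 0.75 × 0.05 × (1−0.9) × (1−0.6) = 0.000375
P(forged | x) = 0.0033 / 0.003675 ≈ 0.8980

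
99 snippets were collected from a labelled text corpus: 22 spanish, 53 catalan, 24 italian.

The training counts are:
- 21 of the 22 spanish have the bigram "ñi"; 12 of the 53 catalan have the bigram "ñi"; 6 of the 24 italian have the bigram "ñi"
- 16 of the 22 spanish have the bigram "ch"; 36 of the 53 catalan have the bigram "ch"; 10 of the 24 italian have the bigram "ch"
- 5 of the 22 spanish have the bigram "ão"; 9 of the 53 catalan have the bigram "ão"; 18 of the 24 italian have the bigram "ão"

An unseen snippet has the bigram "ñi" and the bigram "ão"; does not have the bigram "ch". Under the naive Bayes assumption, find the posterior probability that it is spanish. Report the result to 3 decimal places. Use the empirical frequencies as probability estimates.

0.284

spanish: (22/99) × (21/22) × (6/22) × (5/22) ≈ 0.013148
catalan: (53/99) × (12/53) × (17/53) × (9/53) ≈ 0.00660216
italian: (24/99) × (6/24) × (14/24) × (18/24) ≈ 0.0265152
P(spanish | x) = 0.013148 / 0.04626536 ≈ 0.284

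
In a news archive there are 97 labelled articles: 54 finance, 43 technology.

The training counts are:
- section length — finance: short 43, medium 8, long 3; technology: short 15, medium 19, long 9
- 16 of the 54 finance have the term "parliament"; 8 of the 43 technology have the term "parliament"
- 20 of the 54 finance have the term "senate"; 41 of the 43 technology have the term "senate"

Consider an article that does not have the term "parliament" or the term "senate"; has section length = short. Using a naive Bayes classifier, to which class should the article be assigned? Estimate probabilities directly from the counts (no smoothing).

finance: (54/97) × (43/54) × (38/54) × (34/54) ≈ 0.196414
technology: (43/97) × (15/43) × (35/43) × (2/43) ≈ 0.00585438
Highest score → finance.

finance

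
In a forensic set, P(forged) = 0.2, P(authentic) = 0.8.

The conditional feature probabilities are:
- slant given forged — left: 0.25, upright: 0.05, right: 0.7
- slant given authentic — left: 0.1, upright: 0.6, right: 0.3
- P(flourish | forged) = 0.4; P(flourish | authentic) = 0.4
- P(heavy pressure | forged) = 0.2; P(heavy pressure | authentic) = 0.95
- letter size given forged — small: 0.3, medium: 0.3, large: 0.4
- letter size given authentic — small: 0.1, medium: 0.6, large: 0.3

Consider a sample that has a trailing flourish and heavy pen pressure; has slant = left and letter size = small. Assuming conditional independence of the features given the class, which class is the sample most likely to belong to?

forged: 0.2 × 0.25 × 0.4 × 0.2 × 0.3 = 0.0012
authentic: 0.8 × 0.1 × 0.4 × 0.95 × 0.1 = 0.00304
Highest score → authentic.

authentic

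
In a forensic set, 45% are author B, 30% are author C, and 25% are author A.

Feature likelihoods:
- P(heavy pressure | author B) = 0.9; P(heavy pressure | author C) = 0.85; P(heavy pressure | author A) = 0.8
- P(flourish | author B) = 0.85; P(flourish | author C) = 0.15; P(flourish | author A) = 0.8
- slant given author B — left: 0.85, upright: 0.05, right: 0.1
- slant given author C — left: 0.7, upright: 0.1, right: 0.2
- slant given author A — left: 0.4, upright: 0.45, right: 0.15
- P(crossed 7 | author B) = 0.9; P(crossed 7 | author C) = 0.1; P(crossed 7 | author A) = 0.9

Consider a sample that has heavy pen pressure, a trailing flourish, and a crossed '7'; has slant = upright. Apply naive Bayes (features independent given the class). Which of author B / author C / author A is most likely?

author B: 0.45 × 0.9 × 0.85 × 0.05 × 0.9 = 0.01549125
author C: 0.3 × 0.85 × 0.15 × 0.1 × 0.1 = 0.0003825
author A: 0.25 × 0.8 × 0.8 × 0.45 × 0.9 = 0.0648
Highest score → author A.

author A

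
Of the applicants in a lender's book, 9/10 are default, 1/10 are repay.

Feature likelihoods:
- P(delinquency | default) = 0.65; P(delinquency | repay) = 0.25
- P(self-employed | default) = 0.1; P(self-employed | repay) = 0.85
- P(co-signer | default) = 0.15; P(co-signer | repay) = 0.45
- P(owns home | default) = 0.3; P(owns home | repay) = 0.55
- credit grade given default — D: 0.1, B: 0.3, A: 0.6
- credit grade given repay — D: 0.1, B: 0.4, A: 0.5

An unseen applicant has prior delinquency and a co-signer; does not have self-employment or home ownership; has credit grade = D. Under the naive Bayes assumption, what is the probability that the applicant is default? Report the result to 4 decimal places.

0.9864

default: 0.9 × 0.65 × (1−0.1) × 0.15 × (1−0.3) × 0.1 = 0.00552825
repay: 0.1 × 0.25 × (1−0.85) × 0.45 × (1−0.55) × 0.1 = 0.0000759375
P(default | x) = 0.00552825 / 0.0056041875 ≈ 0.9864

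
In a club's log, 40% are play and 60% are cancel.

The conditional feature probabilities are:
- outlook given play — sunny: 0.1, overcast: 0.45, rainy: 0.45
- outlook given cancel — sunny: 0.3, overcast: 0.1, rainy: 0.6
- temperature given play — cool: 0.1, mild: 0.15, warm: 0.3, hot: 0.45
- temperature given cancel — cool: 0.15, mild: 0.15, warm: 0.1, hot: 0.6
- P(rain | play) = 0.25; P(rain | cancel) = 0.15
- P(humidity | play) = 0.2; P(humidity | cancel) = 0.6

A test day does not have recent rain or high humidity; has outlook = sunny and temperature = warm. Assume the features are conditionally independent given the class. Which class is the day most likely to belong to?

play

play: 0.4 × 0.1 × 0.3 × (1−0.25) × (1−0.2) = 0.0072
cancel: 0.6 × 0.3 × 0.1 × (1−0.15) × (1−0.6) = 0.00612
Highest score → play.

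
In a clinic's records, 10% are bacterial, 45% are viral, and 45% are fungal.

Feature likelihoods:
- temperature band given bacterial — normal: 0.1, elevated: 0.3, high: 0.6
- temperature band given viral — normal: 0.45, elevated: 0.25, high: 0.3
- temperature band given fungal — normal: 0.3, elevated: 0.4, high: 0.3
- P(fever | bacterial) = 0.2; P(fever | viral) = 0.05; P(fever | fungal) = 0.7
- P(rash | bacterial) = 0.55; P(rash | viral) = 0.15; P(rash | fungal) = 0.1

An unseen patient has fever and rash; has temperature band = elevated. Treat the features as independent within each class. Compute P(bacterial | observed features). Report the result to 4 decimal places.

0.1971

bacterial: 0.1 × 0.3 × 0.2 × 0.55 = 0.0033
viral: 0.45 × 0.25 × 0.05 × 0.15 = 0.00084375
fungal: 0.45 × 0.4 × 0.7 × 0.1 = 0.0126
P(bacterial | x) = 0.0033 / 0.01674375 ≈ 0.1971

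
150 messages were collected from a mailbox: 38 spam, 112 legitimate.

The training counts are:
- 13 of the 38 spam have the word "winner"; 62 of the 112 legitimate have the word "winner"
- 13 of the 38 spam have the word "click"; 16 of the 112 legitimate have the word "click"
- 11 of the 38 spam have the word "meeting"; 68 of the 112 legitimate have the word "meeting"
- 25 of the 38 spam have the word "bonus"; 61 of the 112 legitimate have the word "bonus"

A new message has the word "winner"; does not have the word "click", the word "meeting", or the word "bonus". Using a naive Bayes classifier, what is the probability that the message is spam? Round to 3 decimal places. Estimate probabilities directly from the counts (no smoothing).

spam: (38/150) × (13/38) × (25/38) × (27/38) × (13/38) ≈ 0.0138595
legitimate: (112/150) × (62/112) × (96/112) × (44/112) × (51/112) ≈ 0.0633783
P(spam | x) = 0.0138595 / 0.0772378 ≈ 0.179

0.179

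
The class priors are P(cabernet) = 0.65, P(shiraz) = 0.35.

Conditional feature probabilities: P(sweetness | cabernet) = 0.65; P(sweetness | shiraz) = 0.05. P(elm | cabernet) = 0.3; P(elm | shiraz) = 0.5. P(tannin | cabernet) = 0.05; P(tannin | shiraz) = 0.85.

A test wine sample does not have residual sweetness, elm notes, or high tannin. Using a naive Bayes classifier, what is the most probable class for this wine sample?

cabernet: 0.65 × (1−0.65) × (1−0.3) × (1−0.05) = 0.1512875
shiraz: 0.35 × (1−0.05) × (1−0.5) × (1−0.85) = 0.0249375
Highest score → cabernet.

cabernet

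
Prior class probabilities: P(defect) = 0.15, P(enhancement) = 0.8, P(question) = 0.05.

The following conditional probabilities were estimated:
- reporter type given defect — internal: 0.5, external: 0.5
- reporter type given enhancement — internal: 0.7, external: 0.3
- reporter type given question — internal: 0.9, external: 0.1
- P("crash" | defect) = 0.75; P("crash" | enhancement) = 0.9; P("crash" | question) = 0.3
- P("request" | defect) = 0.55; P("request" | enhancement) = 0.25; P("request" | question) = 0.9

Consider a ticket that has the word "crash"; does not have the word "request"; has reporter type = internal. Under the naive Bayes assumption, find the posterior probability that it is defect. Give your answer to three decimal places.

0.063

defect: 0.15 × 0.5 × 0.75 × (1−0.55) = 0.0253125
enhancement: 0.8 × 0.7 × 0.9 × (1−0.25) = 0.378
question: 0.05 × 0.9 × 0.3 × (1−0.9) = 0.00135
P(defect | x) = 0.0253125 / 0.4046625 ≈ 0.063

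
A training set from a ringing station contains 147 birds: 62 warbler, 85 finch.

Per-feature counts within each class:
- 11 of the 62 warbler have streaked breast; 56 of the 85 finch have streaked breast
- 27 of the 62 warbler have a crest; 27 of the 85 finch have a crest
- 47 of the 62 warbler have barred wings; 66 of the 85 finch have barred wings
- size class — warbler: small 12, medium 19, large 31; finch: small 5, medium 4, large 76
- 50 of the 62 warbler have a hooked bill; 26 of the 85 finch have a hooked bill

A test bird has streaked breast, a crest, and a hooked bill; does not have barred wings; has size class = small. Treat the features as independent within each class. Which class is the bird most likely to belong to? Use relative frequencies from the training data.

warbler: (62/147) × (11/62) × (27/62) × (15/62) × (12/62) × (50/62) ≈ 0.00123059
finch: (85/147) × (56/85) × (27/85) × (19/85) × (5/85) × (26/85) ≈ 0.000486694
Highest score → warbler.

warbler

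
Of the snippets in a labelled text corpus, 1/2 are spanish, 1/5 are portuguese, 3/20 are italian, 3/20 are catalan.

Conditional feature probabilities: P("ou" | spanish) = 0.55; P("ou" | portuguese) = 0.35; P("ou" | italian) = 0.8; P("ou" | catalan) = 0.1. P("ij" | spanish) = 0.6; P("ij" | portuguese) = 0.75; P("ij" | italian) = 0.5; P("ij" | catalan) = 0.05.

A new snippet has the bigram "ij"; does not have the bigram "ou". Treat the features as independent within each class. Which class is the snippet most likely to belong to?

spanish

spanish: 0.5 × (1−0.55) × 0.6 = 0.135
portuguese: 0.2 × (1−0.35) × 0.75 = 0.0975
italian: 0.15 × (1−0.8) × 0.5 = 0.015
catalan: 0.15 × (1−0.1) × 0.05 = 0.00675
Highest score → spanish.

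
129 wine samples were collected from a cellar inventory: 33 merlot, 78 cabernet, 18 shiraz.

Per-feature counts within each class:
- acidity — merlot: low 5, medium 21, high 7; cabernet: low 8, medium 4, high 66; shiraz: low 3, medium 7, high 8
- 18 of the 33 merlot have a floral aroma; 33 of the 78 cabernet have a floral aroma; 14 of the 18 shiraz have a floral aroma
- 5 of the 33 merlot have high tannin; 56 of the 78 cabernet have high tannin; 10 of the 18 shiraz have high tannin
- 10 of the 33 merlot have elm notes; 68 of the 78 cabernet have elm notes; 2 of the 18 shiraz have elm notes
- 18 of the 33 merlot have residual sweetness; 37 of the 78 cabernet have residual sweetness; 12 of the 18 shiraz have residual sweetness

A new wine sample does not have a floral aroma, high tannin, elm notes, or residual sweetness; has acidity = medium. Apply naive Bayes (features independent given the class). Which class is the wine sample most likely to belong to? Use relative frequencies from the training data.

merlot: (33/129) × (21/33) × (15/33) × (28/33) × (23/33) × (15/33) ≈ 0.0198903
cabernet: (78/129) × (4/78) × (45/78) × (22/78) × (10/78) × (41/78) ≈ 0.000340025
shiraz: (18/129) × (7/18) × (4/18) × (8/18) × (16/18) × (6/18) ≈ 0.00158796
Highest score → merlot.

merlot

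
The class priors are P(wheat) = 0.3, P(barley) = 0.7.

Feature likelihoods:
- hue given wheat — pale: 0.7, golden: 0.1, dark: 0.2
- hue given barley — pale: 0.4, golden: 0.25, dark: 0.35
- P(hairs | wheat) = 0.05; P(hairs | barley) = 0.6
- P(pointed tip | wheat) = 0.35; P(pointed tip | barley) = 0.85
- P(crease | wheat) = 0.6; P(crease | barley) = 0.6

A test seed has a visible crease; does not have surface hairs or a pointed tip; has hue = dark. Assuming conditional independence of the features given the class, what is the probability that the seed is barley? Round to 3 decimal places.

wheat: 0.3 × 0.2 × (1−0.05) × (1−0.35) × 0.6 = 0.02223
barley: 0.7 × 0.35 × (1−0.6) × (1−0.85) × 0.6 = 0.00882
P(barley | x) = 0.00882 / 0.03105 ≈ 0.284

0.284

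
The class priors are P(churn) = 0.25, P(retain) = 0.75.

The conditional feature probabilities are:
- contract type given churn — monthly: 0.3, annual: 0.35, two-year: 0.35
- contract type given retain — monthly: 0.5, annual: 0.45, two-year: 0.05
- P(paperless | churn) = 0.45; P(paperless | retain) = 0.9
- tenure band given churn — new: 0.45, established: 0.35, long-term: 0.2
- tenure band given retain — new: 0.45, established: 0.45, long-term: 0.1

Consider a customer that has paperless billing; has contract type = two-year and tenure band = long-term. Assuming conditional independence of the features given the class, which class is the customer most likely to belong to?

churn: 0.25 × 0.35 × 0.45 × 0.2 = 0.007875
retain: 0.75 × 0.05 × 0.9 × 0.1 = 0.003375
Highest score → churn.

churn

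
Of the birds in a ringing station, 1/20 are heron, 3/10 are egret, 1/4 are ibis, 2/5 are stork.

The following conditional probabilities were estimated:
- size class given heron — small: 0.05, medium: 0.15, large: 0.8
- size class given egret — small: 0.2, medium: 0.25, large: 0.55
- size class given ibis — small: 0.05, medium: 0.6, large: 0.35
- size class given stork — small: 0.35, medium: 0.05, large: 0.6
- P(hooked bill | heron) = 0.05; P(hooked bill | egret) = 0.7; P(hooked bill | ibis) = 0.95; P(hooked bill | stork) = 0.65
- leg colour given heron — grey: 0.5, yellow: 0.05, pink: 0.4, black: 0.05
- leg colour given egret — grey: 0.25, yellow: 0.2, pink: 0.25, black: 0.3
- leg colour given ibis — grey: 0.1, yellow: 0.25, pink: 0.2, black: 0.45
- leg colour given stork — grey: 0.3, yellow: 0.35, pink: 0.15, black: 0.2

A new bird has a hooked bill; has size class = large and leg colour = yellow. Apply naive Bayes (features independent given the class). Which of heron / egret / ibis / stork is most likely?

heron: 0.05 × 0.8 × 0.05 × 0.05 = 0.0001
egret: 0.3 × 0.55 × 0.7 × 0.2 = 0.0231
ibis: 0.25 × 0.35 × 0.95 × 0.25 = 0.02078125
stork: 0.4 × 0.6 × 0.65 × 0.35 = 0.0546
Highest score → stork.

stork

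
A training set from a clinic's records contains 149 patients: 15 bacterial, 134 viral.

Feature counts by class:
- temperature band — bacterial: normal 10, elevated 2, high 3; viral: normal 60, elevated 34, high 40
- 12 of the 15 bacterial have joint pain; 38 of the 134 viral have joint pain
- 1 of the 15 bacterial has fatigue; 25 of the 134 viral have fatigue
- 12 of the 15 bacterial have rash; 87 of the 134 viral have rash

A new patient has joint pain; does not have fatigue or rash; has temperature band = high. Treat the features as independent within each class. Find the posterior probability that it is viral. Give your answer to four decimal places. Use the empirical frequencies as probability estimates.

0.8784

bacterial: (15/149) × (3/15) × (12/15) × (14/15) × (3/15) ≈ 0.00300671
viral: (134/149) × (40/134) × (38/134) × (109/134) × (47/134) ≈ 0.0217204
P(viral | x) = 0.0217204 / 0.02472711 ≈ 0.8784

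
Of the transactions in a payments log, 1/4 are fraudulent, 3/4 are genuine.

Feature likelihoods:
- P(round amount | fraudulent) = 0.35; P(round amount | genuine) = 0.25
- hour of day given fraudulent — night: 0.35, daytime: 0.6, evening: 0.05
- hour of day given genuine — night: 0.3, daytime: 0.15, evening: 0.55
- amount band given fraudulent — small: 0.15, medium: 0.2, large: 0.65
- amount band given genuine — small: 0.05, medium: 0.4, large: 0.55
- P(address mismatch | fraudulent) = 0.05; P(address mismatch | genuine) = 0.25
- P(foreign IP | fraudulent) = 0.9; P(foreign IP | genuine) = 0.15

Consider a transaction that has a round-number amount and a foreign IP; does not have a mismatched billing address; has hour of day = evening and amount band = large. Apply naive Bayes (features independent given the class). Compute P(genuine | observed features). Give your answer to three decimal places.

fraudulent: 0.25 × 0.35 × 0.05 × 0.65 × (1−0.05) × 0.9 = 0.00243140625
genuine: 0.75 × 0.25 × 0.55 × 0.55 × (1−0.25) × 0.15 = 0.006380859375
P(genuine | x) = 0.006380859375 / 0.008812265625 ≈ 0.724

0.724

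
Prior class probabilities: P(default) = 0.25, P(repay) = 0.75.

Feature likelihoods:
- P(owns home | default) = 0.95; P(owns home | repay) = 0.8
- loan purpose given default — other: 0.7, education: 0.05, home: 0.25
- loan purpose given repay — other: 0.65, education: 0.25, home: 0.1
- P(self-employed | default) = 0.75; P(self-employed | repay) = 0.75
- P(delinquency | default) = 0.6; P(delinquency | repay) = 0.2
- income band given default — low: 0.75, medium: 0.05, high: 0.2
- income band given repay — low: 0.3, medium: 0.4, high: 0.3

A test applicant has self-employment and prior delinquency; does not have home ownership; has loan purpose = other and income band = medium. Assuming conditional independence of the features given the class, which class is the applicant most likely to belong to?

repay

default: 0.25 × (1−0.95) × 0.7 × 0.75 × 0.6 × 0.05 = 0.000196875
repay: 0.75 × (1−0.8) × 0.65 × 0.75 × 0.2 × 0.4 = 0.00585
Highest score → repay.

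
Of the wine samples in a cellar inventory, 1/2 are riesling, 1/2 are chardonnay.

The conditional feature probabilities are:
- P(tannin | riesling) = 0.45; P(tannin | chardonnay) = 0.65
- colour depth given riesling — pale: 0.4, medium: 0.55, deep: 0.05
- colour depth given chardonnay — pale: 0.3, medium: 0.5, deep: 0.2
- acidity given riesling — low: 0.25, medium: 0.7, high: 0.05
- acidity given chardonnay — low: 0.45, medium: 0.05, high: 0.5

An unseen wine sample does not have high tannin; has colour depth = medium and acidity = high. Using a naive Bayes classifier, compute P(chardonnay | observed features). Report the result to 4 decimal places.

riesling: 0.5 × (1−0.45) × 0.55 × 0.05 = 0.0075625
chardonnay: 0.5 × (1−0.65) × 0.5 × 0.5 = 0.04375
P(chardonnay | x) = 0.04375 / 0.0513125 ≈ 0.8526

0.8526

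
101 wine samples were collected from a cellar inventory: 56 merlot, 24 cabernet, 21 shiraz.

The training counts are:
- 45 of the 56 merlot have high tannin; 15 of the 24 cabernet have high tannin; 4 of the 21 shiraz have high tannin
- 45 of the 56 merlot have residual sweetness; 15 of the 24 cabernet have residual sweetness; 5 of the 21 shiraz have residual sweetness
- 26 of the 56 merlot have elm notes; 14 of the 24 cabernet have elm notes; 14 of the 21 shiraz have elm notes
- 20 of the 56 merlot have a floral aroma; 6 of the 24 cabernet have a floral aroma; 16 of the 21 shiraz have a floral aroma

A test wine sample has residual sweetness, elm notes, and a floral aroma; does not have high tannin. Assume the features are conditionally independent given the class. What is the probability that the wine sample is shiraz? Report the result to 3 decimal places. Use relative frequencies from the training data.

0.474

merlot: (56/101) × (11/56) × (45/56) × (26/56) × (20/56) ≈ 0.0145119
cabernet: (24/101) × (9/24) × (15/24) × (14/24) × (6/24) ≈ 0.00812191
shiraz: (21/101) × (17/21) × (5/21) × (14/21) × (16/21) ≈ 0.0203558
P(shiraz | x) = 0.0203558 / 0.04298961 ≈ 0.474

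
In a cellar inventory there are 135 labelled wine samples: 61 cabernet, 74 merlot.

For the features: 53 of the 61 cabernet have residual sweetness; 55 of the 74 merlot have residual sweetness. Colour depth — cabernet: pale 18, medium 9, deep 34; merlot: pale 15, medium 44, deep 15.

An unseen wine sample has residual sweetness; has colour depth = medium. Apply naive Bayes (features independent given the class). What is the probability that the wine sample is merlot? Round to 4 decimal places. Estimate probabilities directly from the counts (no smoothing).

0.8070

cabernet: (61/135) × (53/61) × (9/61) ≈ 0.0579235
merlot: (74/135) × (55/74) × (44/74) ≈ 0.242242
P(merlot | x) = 0.242242 / 0.3001655 ≈ 0.8070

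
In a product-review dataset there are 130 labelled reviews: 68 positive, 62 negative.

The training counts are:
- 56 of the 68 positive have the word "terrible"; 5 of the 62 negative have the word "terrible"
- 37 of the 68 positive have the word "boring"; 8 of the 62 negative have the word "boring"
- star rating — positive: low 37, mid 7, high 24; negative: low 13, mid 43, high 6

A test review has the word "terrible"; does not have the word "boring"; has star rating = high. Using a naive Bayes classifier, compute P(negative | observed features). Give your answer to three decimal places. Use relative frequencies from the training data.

positive: (68/130) × (56/68) × (31/68) × (24/68) ≈ 0.0693106
negative: (62/130) × (5/62) × (54/62) × (6/62) ≈ 0.00324182
P(negative | x) = 0.00324182 / 0.07255242 ≈ 0.045

0.045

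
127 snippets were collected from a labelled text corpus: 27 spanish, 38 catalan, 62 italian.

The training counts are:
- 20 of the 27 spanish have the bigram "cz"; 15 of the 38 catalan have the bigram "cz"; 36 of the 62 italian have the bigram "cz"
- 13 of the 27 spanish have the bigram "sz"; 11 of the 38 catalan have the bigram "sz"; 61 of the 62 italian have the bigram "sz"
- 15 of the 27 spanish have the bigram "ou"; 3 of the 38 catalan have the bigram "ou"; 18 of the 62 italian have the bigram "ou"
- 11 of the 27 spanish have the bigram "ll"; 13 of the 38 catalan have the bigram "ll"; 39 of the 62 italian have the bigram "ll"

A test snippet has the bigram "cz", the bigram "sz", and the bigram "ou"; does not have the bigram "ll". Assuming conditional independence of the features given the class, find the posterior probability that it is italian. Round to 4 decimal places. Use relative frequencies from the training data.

spanish: (27/127) × (20/27) × (13/27) × (15/27) × (16/27) ≈ 0.0249626
catalan: (38/127) × (15/38) × (11/38) × (3/38) × (25/38) ≈ 0.00177579
italian: (62/127) × (36/62) × (61/62) × (18/62) × (23/62) ≈ 0.0300368
P(italian | x) = 0.0300368 / 0.05677519 ≈ 0.5290

0.5290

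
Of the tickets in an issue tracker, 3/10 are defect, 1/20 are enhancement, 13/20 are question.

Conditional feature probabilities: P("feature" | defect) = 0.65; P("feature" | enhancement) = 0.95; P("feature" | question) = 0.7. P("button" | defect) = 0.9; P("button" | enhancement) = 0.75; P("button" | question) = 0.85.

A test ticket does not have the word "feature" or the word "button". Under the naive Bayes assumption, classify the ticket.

defect: 0.3 × (1−0.65) × (1−0.9) = 0.0105
enhancement: 0.05 × (1−0.95) × (1−0.75) = 0.000625
question: 0.65 × (1−0.7) × (1−0.85) = 0.02925
Highest score → question.

question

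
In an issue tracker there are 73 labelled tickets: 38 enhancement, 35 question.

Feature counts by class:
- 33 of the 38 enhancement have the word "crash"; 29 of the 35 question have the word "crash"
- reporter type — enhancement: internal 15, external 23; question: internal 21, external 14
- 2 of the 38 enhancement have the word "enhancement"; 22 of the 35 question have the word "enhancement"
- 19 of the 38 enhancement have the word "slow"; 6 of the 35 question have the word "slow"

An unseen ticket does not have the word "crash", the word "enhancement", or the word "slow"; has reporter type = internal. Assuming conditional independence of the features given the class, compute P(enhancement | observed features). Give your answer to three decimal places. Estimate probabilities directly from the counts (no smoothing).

enhancement: (38/73) × (5/38) × (15/38) × (36/38) × (19/38) ≈ 0.0128069
question: (35/73) × (6/35) × (21/35) × (13/35) × (29/35) ≈ 0.015177
P(enhancement | x) = 0.0128069 / 0.0279839 ≈ 0.458

0.458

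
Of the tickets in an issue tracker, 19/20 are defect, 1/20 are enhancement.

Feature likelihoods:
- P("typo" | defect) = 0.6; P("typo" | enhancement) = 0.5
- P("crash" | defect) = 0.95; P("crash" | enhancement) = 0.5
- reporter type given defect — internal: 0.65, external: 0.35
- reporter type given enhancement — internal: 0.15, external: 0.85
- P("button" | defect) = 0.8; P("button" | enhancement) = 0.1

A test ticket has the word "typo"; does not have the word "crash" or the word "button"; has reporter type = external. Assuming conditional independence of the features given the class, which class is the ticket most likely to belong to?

enhancement

defect: 0.95 × 0.6 × (1−0.95) × 0.35 × (1−0.8) = 0.001995
enhancement: 0.05 × 0.5 × (1−0.5) × 0.85 × (1−0.1) = 0.0095625
Highest score → enhancement.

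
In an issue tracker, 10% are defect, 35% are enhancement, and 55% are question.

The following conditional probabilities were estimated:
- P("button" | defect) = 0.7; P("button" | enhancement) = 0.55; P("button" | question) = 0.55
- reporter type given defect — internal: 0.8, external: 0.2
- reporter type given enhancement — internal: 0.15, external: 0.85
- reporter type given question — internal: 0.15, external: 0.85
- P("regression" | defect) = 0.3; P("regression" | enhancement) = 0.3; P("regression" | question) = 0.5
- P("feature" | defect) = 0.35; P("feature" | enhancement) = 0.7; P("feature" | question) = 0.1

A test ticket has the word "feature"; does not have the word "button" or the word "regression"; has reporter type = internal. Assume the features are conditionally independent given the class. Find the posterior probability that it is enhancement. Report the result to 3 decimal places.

0.599

defect: 0.1 × (1−0.7) × 0.8 × (1−0.3) × 0.35 = 0.00588
enhancement: 0.35 × (1−0.55) × 0.15 × (1−0.3) × 0.7 = 0.01157625
question: 0.55 × (1−0.55) × 0.15 × (1−0.5) × 0.1 = 0.00185625
P(enhancement | x) = 0.01157625 / 0.0193125 ≈ 0.599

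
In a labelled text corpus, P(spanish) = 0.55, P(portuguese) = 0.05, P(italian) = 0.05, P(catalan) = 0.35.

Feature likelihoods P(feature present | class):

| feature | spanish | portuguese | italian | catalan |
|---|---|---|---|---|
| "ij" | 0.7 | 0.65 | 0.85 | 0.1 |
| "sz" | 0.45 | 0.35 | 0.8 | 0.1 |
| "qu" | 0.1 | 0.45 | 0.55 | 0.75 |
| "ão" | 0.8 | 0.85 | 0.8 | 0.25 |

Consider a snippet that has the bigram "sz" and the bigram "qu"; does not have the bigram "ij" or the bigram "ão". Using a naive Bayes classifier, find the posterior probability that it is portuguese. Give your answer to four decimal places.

0.0204

spanish: 0.55 × (1−0.7) × 0.45 × 0.1 × (1−0.8) = 0.001485
portuguese: 0.05 × (1−0.65) × 0.35 × 0.45 × (1−0.85) = 0.0004134375
italian: 0.05 × (1−0.85) × 0.8 × 0.55 × (1−0.8) = 0.00066
catalan: 0.35 × (1−0.1) × 0.1 × 0.75 × (1−0.25) = 0.01771875
P(portuguese | x) = 0.0004134375 / 0.0202771875 ≈ 0.0204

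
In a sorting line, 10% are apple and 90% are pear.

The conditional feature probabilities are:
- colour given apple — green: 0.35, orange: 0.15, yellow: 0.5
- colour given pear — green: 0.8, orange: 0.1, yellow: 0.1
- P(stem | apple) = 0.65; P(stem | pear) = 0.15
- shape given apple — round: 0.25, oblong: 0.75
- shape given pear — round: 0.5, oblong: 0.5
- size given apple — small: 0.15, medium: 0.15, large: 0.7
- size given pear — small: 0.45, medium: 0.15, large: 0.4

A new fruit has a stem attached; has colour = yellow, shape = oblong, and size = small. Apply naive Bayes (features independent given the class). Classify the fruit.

apple: 0.1 × 0.5 × 0.65 × 0.75 × 0.15 = 0.00365625
pear: 0.9 × 0.1 × 0.15 × 0.5 × 0.45 = 0.0030375
Highest score → apple.

apple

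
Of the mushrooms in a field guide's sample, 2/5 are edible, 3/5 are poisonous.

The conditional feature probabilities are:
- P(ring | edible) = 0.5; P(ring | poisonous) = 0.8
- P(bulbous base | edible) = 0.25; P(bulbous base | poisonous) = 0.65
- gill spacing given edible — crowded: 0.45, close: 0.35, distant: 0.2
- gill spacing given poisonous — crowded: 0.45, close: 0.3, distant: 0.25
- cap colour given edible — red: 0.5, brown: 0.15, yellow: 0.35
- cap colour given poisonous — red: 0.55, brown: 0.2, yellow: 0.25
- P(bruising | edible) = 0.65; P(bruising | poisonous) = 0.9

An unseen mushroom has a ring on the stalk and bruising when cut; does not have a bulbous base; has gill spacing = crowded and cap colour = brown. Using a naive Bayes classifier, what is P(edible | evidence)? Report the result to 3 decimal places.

0.326

edible: 0.4 × 0.5 × (1−0.25) × 0.45 × 0.15 × 0.65 = 0.00658125
poisonous: 0.6 × 0.8 × (1−0.65) × 0.45 × 0.2 × 0.9 = 0.013608
P(edible | x) = 0.00658125 / 0.02018925 ≈ 0.326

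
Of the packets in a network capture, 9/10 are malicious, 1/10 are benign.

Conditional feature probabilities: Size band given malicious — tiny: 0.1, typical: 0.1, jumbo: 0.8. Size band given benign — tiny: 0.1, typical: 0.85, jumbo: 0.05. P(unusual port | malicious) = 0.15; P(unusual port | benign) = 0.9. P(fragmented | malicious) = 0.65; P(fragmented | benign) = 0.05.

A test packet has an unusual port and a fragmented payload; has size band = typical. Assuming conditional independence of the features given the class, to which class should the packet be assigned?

malicious

malicious: 0.9 × 0.1 × 0.15 × 0.65 = 0.008775
benign: 0.1 × 0.85 × 0.9 × 0.05 = 0.003825
Highest score → malicious.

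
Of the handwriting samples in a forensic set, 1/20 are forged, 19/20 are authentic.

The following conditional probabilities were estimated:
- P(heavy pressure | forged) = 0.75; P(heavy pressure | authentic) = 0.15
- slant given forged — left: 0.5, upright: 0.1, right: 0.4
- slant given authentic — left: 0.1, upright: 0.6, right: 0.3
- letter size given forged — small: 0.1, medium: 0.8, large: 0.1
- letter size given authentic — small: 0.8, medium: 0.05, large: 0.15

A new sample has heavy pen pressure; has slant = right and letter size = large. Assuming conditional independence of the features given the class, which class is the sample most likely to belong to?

forged: 0.05 × 0.75 × 0.4 × 0.1 = 0.0015
authentic: 0.95 × 0.15 × 0.3 × 0.15 = 0.0064125
Highest score → authentic.

authentic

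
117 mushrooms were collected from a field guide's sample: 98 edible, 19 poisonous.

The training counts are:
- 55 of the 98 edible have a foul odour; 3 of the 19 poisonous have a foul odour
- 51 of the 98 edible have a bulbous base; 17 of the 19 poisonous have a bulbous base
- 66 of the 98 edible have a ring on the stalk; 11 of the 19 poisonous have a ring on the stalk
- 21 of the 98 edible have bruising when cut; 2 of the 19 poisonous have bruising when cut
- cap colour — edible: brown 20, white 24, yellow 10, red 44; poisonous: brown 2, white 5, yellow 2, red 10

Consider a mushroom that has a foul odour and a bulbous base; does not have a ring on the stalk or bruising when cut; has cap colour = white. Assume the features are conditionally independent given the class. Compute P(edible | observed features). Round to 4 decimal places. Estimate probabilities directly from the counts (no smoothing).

0.8711

edible: (98/117) × (55/98) × (51/98) × (32/98) × (77/98) × (24/98) ≈ 0.0153707
poisonous: (19/117) × (3/19) × (17/19) × (8/19) × (17/19) × (5/19) ≈ 0.00227446
P(edible | x) = 0.0153707 / 0.01764516 ≈ 0.8711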